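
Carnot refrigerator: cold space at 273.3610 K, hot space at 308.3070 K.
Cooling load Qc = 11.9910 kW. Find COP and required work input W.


COP = 273.3610 / 34.9460 = 7.8224
W = 11.9910 / 7.8224 = 1.5329 kW

COP = 7.8224, W = 1.5329 kW


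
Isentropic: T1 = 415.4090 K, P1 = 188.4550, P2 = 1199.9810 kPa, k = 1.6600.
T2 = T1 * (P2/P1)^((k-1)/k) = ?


(k-1)/k = 0.3976
(P2/P1)^exp = 2.0876
T2 = 415.4090 * 2.0876 = 867.2121 K

867.2121 K


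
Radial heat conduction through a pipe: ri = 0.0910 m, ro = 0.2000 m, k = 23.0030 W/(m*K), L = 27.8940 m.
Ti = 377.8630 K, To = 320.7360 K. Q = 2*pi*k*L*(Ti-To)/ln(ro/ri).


dT = 57.1270 K
ln(ro/ri) = 0.7875
Q = 2*pi*23.0030*27.8940*57.1270 / 0.7875 = 292475.3302 W

292475.3302 W


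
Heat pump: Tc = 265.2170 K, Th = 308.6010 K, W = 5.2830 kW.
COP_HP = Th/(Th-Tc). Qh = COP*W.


COP = 308.6010 / 43.3840 = 7.1132
Qh = 7.1132 * 5.2830 = 37.5793 kW

COP = 7.1132, Qh = 37.5793 kW


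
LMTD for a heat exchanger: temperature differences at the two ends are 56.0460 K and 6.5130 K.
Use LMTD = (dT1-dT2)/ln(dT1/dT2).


dT1/dT2 = 8.6053
ln(dT1/dT2) = 2.1524
LMTD = 49.5330 / 2.1524 = 23.0132 K

23.0132 K


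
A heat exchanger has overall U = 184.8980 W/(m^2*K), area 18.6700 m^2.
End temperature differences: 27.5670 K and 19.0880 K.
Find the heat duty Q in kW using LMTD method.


LMTD = 23.0684 K
Q = 184.8980 * 18.6700 * 23.0684 = 79633.0716 W = 79.6331 kW

79.6331 kW


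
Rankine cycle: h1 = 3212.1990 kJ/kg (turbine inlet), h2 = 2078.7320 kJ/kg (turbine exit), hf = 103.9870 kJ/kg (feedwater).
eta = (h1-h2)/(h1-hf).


W = 1133.4670 kJ/kg
Q_in = 3108.2120 kJ/kg
eta = 0.3647 = 36.4668%

eta = 36.4668%


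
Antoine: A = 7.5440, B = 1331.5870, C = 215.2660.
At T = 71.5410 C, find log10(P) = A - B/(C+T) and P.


C+T = 286.8070
B/(C+T) = 4.6428
log10(P) = 7.5440 - 4.6428 = 2.9012
P = 10^2.9012 = 796.5295 mmHg

796.5295 mmHg


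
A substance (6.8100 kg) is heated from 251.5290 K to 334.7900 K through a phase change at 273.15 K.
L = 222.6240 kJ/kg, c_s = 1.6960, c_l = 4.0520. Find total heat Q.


Q1 (sensible, solid) = 6.8100 * 1.6960 * 21.6210 = 249.7174 kJ
Q2 (latent) = 6.8100 * 222.6240 = 1516.0694 kJ
Q3 (sensible, liquid) = 6.8100 * 4.0520 * 61.6400 = 1700.9016 kJ
Q_total = 3466.6884 kJ

3466.6884 kJ


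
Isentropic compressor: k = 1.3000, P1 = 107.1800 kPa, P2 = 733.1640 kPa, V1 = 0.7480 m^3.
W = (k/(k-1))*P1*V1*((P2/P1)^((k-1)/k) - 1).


(k-1)/k = 0.2308
(P2/P1)^exp = 1.5585
W = 4.3333 * 107.1800 * 0.7480 * (1.5585 - 1) = 194.0334 kJ

194.0334 kJ


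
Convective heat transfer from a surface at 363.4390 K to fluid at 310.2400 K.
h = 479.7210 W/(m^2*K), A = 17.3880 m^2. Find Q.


dT = 53.1990 K
Q = 479.7210 * 17.3880 * 53.1990 = 443753.5400 W

443753.5400 W


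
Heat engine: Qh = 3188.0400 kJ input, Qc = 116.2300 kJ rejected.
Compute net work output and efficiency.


W = 3188.0400 - 116.2300 = 3071.8100 kJ
eta = 3071.8100 / 3188.0400 = 0.9635 = 96.3542%

W = 3071.8100 kJ, eta = 96.3542%


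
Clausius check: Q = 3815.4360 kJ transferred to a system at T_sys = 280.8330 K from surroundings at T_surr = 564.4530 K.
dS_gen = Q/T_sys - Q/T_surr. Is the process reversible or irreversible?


dS_sys = 3815.4360/280.8330 = 13.5861 kJ/K
dS_surr = -3815.4360/564.4530 = -6.7595 kJ/K
dS_gen = 13.5861 - 6.7595 = 6.8266 kJ/K (irreversible)

dS_gen = 6.8266 kJ/K, irreversible


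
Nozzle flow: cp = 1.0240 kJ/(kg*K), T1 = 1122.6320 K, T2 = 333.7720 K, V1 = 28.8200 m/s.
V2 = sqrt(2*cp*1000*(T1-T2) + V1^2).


dT = 788.8600 K
2*cp*1000*dT = 1615585.2800
V1^2 = 830.5924
V2 = sqrt(1616415.8724) = 1271.3834 m/s

1271.3834 m/s


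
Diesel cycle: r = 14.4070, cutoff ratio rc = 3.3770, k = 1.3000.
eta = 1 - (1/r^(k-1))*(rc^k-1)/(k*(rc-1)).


r^(k-1) = 2.2262
rc^k = 4.8651
eta = 0.4382 = 43.8158%

43.8158%


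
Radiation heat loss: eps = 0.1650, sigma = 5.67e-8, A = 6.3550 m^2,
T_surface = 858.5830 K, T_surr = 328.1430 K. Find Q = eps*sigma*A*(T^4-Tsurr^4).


T^4 = 5.4341e+11
Tsurr^4 = 1.1595e+10
Q = 0.1650 * 5.67e-8 * 6.3550 * 5.3182e+11 = 31618.7782 W

31618.7782 W


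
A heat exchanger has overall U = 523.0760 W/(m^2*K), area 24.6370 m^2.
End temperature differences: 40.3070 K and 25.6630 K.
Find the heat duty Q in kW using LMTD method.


LMTD = 32.4359 K
Q = 523.0760 * 24.6370 * 32.4359 = 418002.3673 W = 418.0024 kW

418.0024 kW


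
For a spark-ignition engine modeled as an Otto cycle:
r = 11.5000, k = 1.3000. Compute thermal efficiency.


r^(k-1) = 2.0807
eta = 1 - 1/2.0807 = 0.5194 = 51.9392%

51.9392%


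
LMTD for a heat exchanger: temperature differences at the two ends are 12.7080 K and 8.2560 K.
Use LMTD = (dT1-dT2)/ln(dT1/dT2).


dT1/dT2 = 1.5392
ln(dT1/dT2) = 0.4313
LMTD = 4.4520 / 0.4313 = 10.3225 K

10.3225 K


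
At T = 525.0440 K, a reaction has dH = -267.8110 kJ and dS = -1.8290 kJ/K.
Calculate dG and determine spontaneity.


T*dS = 525.0440 * -1.8290 = -960.3055 kJ
dG = -267.8110 + 960.3055 = 692.4945 kJ (non-spontaneous)

dG = 692.4945 kJ, non-spontaneous


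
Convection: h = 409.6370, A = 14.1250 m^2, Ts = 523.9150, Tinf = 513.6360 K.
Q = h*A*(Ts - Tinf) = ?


dT = 10.2790 K
Q = 409.6370 * 14.1250 * 10.2790 = 59475.5545 W

59475.5545 W


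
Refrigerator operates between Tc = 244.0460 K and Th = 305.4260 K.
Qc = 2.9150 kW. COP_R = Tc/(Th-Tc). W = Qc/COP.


COP = 244.0460 / 61.3800 = 3.9760
W = 2.9150 / 3.9760 = 0.7332 kW

COP = 3.9760, W = 0.7332 kW


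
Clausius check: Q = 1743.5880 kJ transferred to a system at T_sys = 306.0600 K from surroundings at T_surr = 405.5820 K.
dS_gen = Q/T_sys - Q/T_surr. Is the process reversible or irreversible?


dS_sys = 1743.5880/306.0600 = 5.6969 kJ/K
dS_surr = -1743.5880/405.5820 = -4.2990 kJ/K
dS_gen = 5.6969 - 4.2990 = 1.3979 kJ/K (irreversible)

dS_gen = 1.3979 kJ/K, irreversible


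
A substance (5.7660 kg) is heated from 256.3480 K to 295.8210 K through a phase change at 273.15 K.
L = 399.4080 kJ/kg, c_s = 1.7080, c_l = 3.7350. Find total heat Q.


Q1 (sensible, solid) = 5.7660 * 1.7080 * 16.8020 = 165.4716 kJ
Q2 (latent) = 5.7660 * 399.4080 = 2302.9865 kJ
Q3 (sensible, liquid) = 5.7660 * 3.7350 * 22.6710 = 488.2429 kJ
Q_total = 2956.7010 kJ

2956.7010 kJ


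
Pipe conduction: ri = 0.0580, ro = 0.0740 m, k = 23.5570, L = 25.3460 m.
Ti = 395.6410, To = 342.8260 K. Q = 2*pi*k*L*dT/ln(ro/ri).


dT = 52.8150 K
ln(ro/ri) = 0.2436
Q = 2*pi*23.5570*25.3460*52.8150 / 0.2436 = 813298.3916 W

813298.3916 W


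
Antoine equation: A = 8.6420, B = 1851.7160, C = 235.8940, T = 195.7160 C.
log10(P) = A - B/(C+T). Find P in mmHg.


C+T = 431.6100
B/(C+T) = 4.2903
log10(P) = 8.6420 - 4.2903 = 4.3517
P = 10^4.3517 = 22477.4596 mmHg

22477.4596 mmHg


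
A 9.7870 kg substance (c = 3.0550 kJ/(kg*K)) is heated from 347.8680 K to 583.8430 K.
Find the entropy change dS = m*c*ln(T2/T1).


T2/T1 = 1.6783
ln(T2/T1) = 0.5178
dS = 9.7870 * 3.0550 * 0.5178 = 15.4821 kJ/K

15.4821 kJ/K


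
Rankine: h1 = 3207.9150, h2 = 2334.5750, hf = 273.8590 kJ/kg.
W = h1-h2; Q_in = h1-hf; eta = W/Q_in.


W = 873.3400 kJ/kg
Q_in = 2934.0560 kJ/kg
eta = 0.2977 = 29.7656%

eta = 29.7656%


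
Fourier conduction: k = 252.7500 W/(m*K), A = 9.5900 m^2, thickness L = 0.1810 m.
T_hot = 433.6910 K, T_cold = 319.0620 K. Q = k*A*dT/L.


dT = 114.6290 K
Q = 252.7500 * 9.5900 * 114.6290 / 0.1810 = 1535061.2199 W

1535061.2199 W


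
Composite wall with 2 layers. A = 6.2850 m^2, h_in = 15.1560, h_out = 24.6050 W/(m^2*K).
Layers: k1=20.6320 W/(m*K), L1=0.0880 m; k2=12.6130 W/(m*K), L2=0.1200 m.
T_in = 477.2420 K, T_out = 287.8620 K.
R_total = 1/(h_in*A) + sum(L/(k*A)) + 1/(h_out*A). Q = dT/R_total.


R_conv_in = 1/(15.1560*6.2850) = 0.0105
R_1 = 0.0880/(20.6320*6.2850) = 0.0007
R_2 = 0.1200/(12.6130*6.2850) = 0.0015
R_conv_out = 1/(24.6050*6.2850) = 0.0065
R_total = 0.0192 K/W
Q = 189.3800 / 0.0192 = 9885.6746 W

R_total = 0.0192 K/W, Q = 9885.6746 W


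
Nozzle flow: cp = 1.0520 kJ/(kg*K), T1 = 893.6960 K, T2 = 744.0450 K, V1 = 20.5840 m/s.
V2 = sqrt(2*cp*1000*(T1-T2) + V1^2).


dT = 149.6510 K
2*cp*1000*dT = 314865.7040
V1^2 = 423.7011
V2 = sqrt(315289.4051) = 561.5064 m/s

561.5064 m/s


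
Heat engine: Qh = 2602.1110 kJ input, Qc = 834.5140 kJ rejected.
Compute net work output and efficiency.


W = 2602.1110 - 834.5140 = 1767.5970 kJ
eta = 1767.5970 / 2602.1110 = 0.6793 = 67.9293%

W = 1767.5970 kJ, eta = 67.9293%


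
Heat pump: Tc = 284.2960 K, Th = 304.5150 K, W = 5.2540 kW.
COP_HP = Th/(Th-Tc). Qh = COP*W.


COP = 304.5150 / 20.2190 = 15.0608
Qh = 15.0608 * 5.2540 = 79.1296 kW

COP = 15.0608, Qh = 79.1296 kW


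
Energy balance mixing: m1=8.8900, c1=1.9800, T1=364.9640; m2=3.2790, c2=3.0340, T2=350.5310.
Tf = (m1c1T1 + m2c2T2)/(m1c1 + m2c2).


num = 9911.4221
den = 27.5507
Tf = 359.7523 K

359.7523 K


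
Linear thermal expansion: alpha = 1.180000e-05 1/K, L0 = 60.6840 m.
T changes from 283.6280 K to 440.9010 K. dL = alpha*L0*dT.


dT = 157.2730 K
dL = 1.180000e-05 * 60.6840 * 157.2730 = 0.112619 m
L_final = 60.796619 m

dL = 0.112619 m


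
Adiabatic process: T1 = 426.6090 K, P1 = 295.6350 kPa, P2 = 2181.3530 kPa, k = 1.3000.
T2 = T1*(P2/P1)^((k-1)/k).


(k-1)/k = 0.2308
(P2/P1)^exp = 1.5860
T2 = 426.6090 * 1.5860 = 676.5982 K

676.5982 K


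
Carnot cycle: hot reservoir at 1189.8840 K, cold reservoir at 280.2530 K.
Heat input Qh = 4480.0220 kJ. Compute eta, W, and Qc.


eta = 1 - 280.2530/1189.8840 = 0.7645
W = 0.7645 * 4480.0220 = 3424.8438 kJ
Qc = 4480.0220 - 3424.8438 = 1055.1782 kJ

eta = 76.4470%, W = 3424.8438 kJ, Qc = 1055.1782 kJ


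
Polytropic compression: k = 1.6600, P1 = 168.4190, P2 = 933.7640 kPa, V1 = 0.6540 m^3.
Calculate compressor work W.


(k-1)/k = 0.3976
(P2/P1)^exp = 1.9758
W = 2.5152 * 168.4190 * 0.6540 * (1.9758 - 1) = 270.3335 kJ

270.3335 kJ


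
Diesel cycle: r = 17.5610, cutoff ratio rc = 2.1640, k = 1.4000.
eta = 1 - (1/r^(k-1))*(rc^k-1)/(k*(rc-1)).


r^(k-1) = 3.1464
rc^k = 2.9469
eta = 0.6203 = 62.0305%

62.0305%


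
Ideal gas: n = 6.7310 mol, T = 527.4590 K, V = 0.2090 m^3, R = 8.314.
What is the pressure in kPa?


P = nRT/V = 6.7310 * 8.314 * 527.4590 / 0.2090
= 29517.4148 / 0.2090 = 141231.6496 Pa = 141.2316 kPa

141.2316 kPa


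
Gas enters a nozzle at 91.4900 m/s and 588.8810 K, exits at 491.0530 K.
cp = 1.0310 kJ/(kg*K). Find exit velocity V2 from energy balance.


dT = 97.8280 K
2*cp*1000*dT = 201721.3360
V1^2 = 8370.4201
V2 = sqrt(210091.7561) = 458.3577 m/s

458.3577 m/s


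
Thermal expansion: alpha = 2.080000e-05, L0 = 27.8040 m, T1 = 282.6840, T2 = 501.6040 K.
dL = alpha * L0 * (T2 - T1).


dT = 218.9200 K
dL = 2.080000e-05 * 27.8040 * 218.9200 = 0.126607 m
L_final = 27.930607 m

dL = 0.126607 m


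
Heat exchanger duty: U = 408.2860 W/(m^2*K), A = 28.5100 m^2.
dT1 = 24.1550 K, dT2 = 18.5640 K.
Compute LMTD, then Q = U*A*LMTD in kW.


LMTD = 21.2370 K
Q = 408.2860 * 28.5100 * 21.2370 = 247203.4241 W = 247.2034 kW

247.2034 kW


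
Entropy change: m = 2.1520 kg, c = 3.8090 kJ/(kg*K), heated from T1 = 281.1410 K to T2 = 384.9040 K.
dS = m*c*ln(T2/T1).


T2/T1 = 1.3691
ln(T2/T1) = 0.3141
dS = 2.1520 * 3.8090 * 0.3141 = 2.5750 kJ/K

2.5750 kJ/K


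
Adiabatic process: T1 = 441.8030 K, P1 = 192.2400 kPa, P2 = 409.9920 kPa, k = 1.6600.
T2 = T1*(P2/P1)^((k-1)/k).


(k-1)/k = 0.3976
(P2/P1)^exp = 1.3514
T2 = 441.8030 * 1.3514 = 597.0473 K

597.0473 K


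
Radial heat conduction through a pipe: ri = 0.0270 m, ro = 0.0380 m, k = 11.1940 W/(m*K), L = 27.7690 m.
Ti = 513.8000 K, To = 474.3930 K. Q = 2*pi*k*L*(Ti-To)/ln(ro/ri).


dT = 39.4070 K
ln(ro/ri) = 0.3417
Q = 2*pi*11.1940*27.7690*39.4070 / 0.3417 = 225211.8093 W

225211.8093 W


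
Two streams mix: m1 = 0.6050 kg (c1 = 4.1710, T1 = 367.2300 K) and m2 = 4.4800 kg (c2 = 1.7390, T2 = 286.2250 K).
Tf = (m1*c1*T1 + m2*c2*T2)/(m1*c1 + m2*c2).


num = 3156.5872
den = 10.3142
Tf = 306.0436 K

306.0436 K


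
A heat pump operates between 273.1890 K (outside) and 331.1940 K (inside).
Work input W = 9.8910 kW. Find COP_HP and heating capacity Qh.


COP = 331.1940 / 58.0050 = 5.7097
Qh = 5.7097 * 9.8910 = 56.4751 kW

COP = 5.7097, Qh = 56.4751 kW


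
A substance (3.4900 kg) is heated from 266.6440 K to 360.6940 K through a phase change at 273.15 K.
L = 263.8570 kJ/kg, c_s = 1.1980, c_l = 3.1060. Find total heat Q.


Q1 (sensible, solid) = 3.4900 * 1.1980 * 6.5060 = 27.2017 kJ
Q2 (latent) = 3.4900 * 263.8570 = 920.8609 kJ
Q3 (sensible, liquid) = 3.4900 * 3.1060 * 87.5440 = 948.9717 kJ
Q_total = 1897.0344 kJ

1897.0344 kJ


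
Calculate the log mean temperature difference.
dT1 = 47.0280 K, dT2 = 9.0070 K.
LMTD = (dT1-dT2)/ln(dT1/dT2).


dT1/dT2 = 5.2213
ln(dT1/dT2) = 1.6527
LMTD = 38.0210 / 1.6527 = 23.0048 K

23.0048 K


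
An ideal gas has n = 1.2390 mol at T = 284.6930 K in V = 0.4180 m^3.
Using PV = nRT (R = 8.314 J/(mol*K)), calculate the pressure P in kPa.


P = nRT/V = 1.2390 * 8.314 * 284.6930 / 0.4180
= 2932.6357 / 0.4180 = 7015.8749 Pa = 7.0159 kPa

7.0159 kPa


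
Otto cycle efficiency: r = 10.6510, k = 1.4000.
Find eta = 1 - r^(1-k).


r^(k-1) = 2.5761
eta = 1 - 1/2.5761 = 0.6118 = 61.1810%

61.1810%


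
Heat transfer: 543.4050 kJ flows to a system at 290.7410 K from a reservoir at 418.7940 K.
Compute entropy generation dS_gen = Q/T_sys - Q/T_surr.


dS_sys = 543.4050/290.7410 = 1.8690 kJ/K
dS_surr = -543.4050/418.7940 = -1.2975 kJ/K
dS_gen = 1.8690 - 1.2975 = 0.5715 kJ/K (irreversible)

dS_gen = 0.5715 kJ/K, irreversible


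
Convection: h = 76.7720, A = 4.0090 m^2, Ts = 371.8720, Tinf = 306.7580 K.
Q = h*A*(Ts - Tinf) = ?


dT = 65.1140 K
Q = 76.7720 * 4.0090 * 65.1140 = 20040.7184 W

20040.7184 W


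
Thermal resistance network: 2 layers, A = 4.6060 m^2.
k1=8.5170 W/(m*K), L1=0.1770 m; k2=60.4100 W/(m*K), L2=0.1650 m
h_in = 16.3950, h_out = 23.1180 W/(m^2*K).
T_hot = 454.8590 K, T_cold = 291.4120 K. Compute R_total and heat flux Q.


R_conv_in = 1/(16.3950*4.6060) = 0.0132
R_1 = 0.1770/(8.5170*4.6060) = 0.0045
R_2 = 0.1650/(60.4100*4.6060) = 0.0006
R_conv_out = 1/(23.1180*4.6060) = 0.0094
R_total = 0.0277 K/W
Q = 163.4470 / 0.0277 = 5892.4095 W

R_total = 0.0277 K/W, Q = 5892.4095 W


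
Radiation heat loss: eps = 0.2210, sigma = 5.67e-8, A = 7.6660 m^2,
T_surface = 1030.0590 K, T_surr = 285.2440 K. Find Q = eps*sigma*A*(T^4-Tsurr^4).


T^4 = 1.1258e+12
Tsurr^4 = 6.6201e+09
Q = 0.2210 * 5.67e-8 * 7.6660 * 1.1191e+12 = 107505.6091 W

107505.6091 W


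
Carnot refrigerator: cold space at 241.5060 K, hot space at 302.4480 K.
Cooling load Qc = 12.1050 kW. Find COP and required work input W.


COP = 241.5060 / 60.9420 = 3.9629
W = 12.1050 / 3.9629 = 3.0546 kW

COP = 3.9629, W = 3.0546 kW


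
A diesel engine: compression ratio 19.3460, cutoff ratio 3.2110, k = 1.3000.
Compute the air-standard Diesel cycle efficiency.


r^(k-1) = 2.4321
rc^k = 4.5565
eta = 0.4912 = 49.1238%

49.1238%


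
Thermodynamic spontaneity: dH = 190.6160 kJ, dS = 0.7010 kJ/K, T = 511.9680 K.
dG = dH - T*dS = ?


T*dS = 511.9680 * 0.7010 = 358.8896 kJ
dG = 190.6160 - 358.8896 = -168.2736 kJ (spontaneous)

dG = -168.2736 kJ, spontaneous


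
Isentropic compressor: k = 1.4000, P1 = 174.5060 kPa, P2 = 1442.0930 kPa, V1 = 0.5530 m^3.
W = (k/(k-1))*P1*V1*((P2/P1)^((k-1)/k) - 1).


(k-1)/k = 0.2857
(P2/P1)^exp = 1.8283
W = 3.5000 * 174.5060 * 0.5530 * (1.8283 - 1) = 279.7704 kJ

279.7704 kJ


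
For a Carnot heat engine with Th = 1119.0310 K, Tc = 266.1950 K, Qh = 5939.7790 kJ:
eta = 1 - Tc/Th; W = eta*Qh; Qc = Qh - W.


eta = 1 - 266.1950/1119.0310 = 0.7621
W = 0.7621 * 5939.7790 = 4526.8249 kJ
Qc = 5939.7790 - 4526.8249 = 1412.9541 kJ

eta = 76.2120%, W = 4526.8249 kJ, Qc = 1412.9541 kJ


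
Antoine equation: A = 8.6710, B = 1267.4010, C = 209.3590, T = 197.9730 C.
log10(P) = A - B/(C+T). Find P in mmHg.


C+T = 407.3320
B/(C+T) = 3.1115
log10(P) = 8.6710 - 3.1115 = 5.5595
P = 10^5.5595 = 362685.9498 mmHg

362685.9498 mmHg


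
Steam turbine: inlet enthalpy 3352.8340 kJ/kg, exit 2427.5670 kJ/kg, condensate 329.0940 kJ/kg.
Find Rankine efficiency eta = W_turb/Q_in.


W = 925.2670 kJ/kg
Q_in = 3023.7400 kJ/kg
eta = 0.3060 = 30.6001%

eta = 30.6001%


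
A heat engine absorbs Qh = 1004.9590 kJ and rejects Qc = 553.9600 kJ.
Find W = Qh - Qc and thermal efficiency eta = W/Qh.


W = 1004.9590 - 553.9600 = 450.9990 kJ
eta = 450.9990 / 1004.9590 = 0.4488 = 44.8774%

W = 450.9990 kJ, eta = 44.8774%


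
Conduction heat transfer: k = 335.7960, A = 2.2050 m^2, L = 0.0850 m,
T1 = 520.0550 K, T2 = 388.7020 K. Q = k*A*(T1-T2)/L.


dT = 131.3530 K
Q = 335.7960 * 2.2050 * 131.3530 / 0.0850 = 1144208.5345 W

1144208.5345 W


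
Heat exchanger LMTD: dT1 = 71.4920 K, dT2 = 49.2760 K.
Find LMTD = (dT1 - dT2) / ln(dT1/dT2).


dT1/dT2 = 1.4508
ln(dT1/dT2) = 0.3721
LMTD = 22.2160 / 0.3721 = 59.6966 K

59.6966 K


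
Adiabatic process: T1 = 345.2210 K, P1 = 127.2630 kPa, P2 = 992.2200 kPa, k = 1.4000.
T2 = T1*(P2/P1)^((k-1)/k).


(k-1)/k = 0.2857
(P2/P1)^exp = 1.7982
T2 = 345.2210 * 1.7982 = 620.7653 K

620.7653 K


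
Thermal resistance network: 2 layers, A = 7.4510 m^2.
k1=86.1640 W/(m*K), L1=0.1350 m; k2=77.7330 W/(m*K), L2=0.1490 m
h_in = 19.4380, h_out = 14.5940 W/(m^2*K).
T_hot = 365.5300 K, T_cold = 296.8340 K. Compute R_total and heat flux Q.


R_conv_in = 1/(19.4380*7.4510) = 0.0069
R_1 = 0.1350/(86.1640*7.4510) = 0.0002
R_2 = 0.1490/(77.7330*7.4510) = 0.0003
R_conv_out = 1/(14.5940*7.4510) = 0.0092
R_total = 0.0166 K/W
Q = 68.6960 / 0.0166 = 4146.2268 W

R_total = 0.0166 K/W, Q = 4146.2268 W


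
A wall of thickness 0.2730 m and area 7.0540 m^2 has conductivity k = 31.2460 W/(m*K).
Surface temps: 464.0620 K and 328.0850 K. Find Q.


dT = 135.9770 K
Q = 31.2460 * 7.0540 * 135.9770 / 0.2730 = 109782.3927 W

109782.3927 W


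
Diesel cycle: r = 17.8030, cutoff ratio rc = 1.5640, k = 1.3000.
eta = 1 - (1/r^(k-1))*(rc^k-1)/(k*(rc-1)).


r^(k-1) = 2.3722
rc^k = 1.7886
eta = 0.5466 = 54.6608%

54.6608%


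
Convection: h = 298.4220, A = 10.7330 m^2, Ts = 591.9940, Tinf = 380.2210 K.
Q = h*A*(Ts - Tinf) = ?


dT = 211.7730 K
Q = 298.4220 * 10.7330 * 211.7730 = 678301.1524 W

678301.1524 W


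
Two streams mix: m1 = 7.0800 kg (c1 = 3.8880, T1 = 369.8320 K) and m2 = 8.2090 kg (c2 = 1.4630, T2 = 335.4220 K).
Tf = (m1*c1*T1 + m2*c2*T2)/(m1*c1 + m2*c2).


num = 14208.7203
den = 39.5368
Tf = 359.3796 K

359.3796 K


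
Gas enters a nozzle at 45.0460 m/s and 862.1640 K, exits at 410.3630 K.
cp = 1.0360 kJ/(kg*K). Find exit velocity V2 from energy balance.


dT = 451.8010 K
2*cp*1000*dT = 936131.6720
V1^2 = 2029.1421
V2 = sqrt(938160.8141) = 968.5870 m/s

968.5870 m/s


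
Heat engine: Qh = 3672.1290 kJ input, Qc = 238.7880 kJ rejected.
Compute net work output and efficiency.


W = 3672.1290 - 238.7880 = 3433.3410 kJ
eta = 3433.3410 / 3672.1290 = 0.9350 = 93.4973%

W = 3433.3410 kJ, eta = 93.4973%


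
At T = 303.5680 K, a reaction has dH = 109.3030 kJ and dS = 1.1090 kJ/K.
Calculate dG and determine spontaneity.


T*dS = 303.5680 * 1.1090 = 336.6569 kJ
dG = 109.3030 - 336.6569 = -227.3539 kJ (spontaneous)

dG = -227.3539 kJ, spontaneous


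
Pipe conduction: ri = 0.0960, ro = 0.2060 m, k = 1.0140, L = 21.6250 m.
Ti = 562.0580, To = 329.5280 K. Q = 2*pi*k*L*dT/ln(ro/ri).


dT = 232.5300 K
ln(ro/ri) = 0.7635
Q = 2*pi*1.0140*21.6250*232.5300 / 0.7635 = 41959.2750 W

41959.2750 W


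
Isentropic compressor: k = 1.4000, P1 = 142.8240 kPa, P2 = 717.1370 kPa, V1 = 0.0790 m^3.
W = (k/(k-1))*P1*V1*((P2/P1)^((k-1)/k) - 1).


(k-1)/k = 0.2857
(P2/P1)^exp = 1.5857
W = 3.5000 * 142.8240 * 0.0790 * (1.5857 - 1) = 23.1309 kJ

23.1309 kJ


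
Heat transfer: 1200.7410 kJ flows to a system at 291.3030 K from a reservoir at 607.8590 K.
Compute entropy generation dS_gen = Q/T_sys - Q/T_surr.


dS_sys = 1200.7410/291.3030 = 4.1220 kJ/K
dS_surr = -1200.7410/607.8590 = -1.9754 kJ/K
dS_gen = 4.1220 - 1.9754 = 2.1466 kJ/K (irreversible)

dS_gen = 2.1466 kJ/K, irreversible


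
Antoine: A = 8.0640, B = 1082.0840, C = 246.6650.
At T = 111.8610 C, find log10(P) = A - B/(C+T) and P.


C+T = 358.5260
B/(C+T) = 3.0181
log10(P) = 8.0640 - 3.0181 = 5.0459
P = 10^5.0459 = 111135.6715 mmHg

111135.6715 mmHg


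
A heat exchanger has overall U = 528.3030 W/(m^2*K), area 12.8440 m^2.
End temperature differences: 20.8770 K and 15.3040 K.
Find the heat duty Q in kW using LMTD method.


LMTD = 17.9465 K
Q = 528.3030 * 12.8440 * 17.9465 = 121776.4977 W = 121.7765 kW

121.7765 kW


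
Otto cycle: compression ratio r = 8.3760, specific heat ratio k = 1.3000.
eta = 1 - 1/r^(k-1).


r^(k-1) = 1.8920
eta = 1 - 1/1.8920 = 0.4714 = 47.1446%

47.1446%


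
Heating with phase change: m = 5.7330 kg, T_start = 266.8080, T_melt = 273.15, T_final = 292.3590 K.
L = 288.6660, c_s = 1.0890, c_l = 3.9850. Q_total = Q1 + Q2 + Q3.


Q1 (sensible, solid) = 5.7330 * 1.0890 * 6.3420 = 39.5946 kJ
Q2 (latent) = 5.7330 * 288.6660 = 1654.9222 kJ
Q3 (sensible, liquid) = 5.7330 * 3.9850 * 19.2090 = 438.8489 kJ
Q_total = 2133.3657 kJ

2133.3657 kJ


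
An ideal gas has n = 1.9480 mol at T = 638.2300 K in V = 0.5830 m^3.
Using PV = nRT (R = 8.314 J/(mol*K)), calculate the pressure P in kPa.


P = nRT/V = 1.9480 * 8.314 * 638.2300 / 0.5830
= 10336.5637 / 0.5830 = 17729.9550 Pa = 17.7300 kPa

17.7300 kPa


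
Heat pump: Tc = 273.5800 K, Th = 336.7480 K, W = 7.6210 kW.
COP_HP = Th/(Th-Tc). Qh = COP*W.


COP = 336.7480 / 63.1680 = 5.3310
Qh = 5.3310 * 7.6210 = 40.6275 kW

COP = 5.3310, Qh = 40.6275 kW


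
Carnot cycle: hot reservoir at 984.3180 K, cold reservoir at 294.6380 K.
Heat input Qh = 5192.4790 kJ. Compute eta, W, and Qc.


eta = 1 - 294.6380/984.3180 = 0.7007
W = 0.7007 * 5192.4790 = 3638.2032 kJ
Qc = 5192.4790 - 3638.2032 = 1554.2758 kJ

eta = 70.0668%, W = 3638.2032 kJ, Qc = 1554.2758 kJ


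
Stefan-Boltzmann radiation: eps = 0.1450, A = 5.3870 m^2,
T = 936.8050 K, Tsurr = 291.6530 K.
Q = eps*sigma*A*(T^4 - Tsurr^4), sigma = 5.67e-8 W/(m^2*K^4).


T^4 = 7.7019e+11
Tsurr^4 = 7.2355e+09
Q = 0.1450 * 5.67e-8 * 5.3870 * 7.6295e+11 = 33790.5776 W

33790.5776 W


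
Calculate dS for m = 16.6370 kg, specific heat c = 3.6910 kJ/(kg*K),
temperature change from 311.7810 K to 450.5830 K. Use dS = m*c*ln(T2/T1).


T2/T1 = 1.4452
ln(T2/T1) = 0.3682
dS = 16.6370 * 3.6910 * 0.3682 = 22.6127 kJ/K

22.6127 kJ/K


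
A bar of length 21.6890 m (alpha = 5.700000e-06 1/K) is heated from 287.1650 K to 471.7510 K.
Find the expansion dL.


dT = 184.5860 K
dL = 5.700000e-06 * 21.6890 * 184.5860 = 0.022820 m
L_final = 21.711820 m

dL = 0.022820 m


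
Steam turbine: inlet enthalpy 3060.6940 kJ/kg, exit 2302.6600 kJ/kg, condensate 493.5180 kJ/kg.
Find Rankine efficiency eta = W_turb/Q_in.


W = 758.0340 kJ/kg
Q_in = 2567.1760 kJ/kg
eta = 0.2953 = 29.5279%

eta = 29.5279%


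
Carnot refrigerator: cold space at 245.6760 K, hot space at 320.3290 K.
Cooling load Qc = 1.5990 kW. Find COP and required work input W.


COP = 245.6760 / 74.6530 = 3.2909
W = 1.5990 / 3.2909 = 0.4859 kW

COP = 3.2909, W = 0.4859 kW


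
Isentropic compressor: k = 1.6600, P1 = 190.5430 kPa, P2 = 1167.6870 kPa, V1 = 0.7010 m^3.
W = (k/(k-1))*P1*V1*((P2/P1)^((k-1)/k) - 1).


(k-1)/k = 0.3976
(P2/P1)^exp = 2.0561
W = 2.5152 * 190.5430 * 0.7010 * (2.0561 - 1) = 354.7844 kJ

354.7844 kJ


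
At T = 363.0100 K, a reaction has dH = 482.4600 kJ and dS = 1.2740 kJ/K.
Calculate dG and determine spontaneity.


T*dS = 363.0100 * 1.2740 = 462.4747 kJ
dG = 482.4600 - 462.4747 = 19.9853 kJ (non-spontaneous)

dG = 19.9853 kJ, non-spontaneous


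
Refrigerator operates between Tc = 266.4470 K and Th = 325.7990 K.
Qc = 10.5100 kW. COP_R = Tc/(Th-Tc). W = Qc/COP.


COP = 266.4470 / 59.3520 = 4.4893
W = 10.5100 / 4.4893 = 2.3411 kW

COP = 4.4893, W = 2.3411 kW


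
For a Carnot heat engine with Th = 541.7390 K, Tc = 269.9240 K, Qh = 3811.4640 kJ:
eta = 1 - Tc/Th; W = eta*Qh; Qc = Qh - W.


eta = 1 - 269.9240/541.7390 = 0.5017
W = 0.5017 * 3811.4640 = 1912.3842 kJ
Qc = 3811.4640 - 1912.3842 = 1899.0798 kJ

eta = 50.1745%, W = 1912.3842 kJ, Qc = 1899.0798 kJ


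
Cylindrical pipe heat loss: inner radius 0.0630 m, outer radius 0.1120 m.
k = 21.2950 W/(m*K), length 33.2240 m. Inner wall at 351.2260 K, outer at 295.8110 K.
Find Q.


dT = 55.4150 K
ln(ro/ri) = 0.5754
Q = 2*pi*21.2950*33.2240*55.4150 / 0.5754 = 428148.0536 W

428148.0536 W


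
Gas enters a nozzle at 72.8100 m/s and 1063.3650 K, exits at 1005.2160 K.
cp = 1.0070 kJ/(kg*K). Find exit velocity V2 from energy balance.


dT = 58.1490 K
2*cp*1000*dT = 117112.0860
V1^2 = 5301.2961
V2 = sqrt(122413.3821) = 349.8762 m/s

349.8762 m/s


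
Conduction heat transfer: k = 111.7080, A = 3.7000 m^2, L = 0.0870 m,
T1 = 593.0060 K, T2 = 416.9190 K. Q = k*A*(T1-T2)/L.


dT = 176.0870 K
Q = 111.7080 * 3.7000 * 176.0870 / 0.0870 = 836554.1196 W

836554.1196 W


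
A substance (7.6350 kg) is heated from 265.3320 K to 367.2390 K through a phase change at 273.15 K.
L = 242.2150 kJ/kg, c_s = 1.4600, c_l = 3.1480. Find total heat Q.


Q1 (sensible, solid) = 7.6350 * 1.4600 * 7.8180 = 87.1480 kJ
Q2 (latent) = 7.6350 * 242.2150 = 1849.3115 kJ
Q3 (sensible, liquid) = 7.6350 * 3.1480 * 94.0890 = 2261.4272 kJ
Q_total = 4197.8868 kJ

4197.8868 kJ


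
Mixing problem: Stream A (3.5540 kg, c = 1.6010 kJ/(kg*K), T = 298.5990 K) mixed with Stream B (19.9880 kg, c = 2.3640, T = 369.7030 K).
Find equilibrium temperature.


num = 19168.0847
den = 52.9416
Tf = 362.0610 K

362.0610 K


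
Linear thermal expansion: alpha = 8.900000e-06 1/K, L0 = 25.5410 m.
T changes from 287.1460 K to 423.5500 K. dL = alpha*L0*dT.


dT = 136.4040 K
dL = 8.900000e-06 * 25.5410 * 136.4040 = 0.031007 m
L_final = 25.572007 m

dL = 0.031007 m


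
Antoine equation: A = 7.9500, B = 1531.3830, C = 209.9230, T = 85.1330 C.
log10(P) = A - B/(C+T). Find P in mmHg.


C+T = 295.0560
B/(C+T) = 5.1901
log10(P) = 7.9500 - 5.1901 = 2.7599
P = 10^2.7599 = 575.2497 mmHg

575.2497 mmHg


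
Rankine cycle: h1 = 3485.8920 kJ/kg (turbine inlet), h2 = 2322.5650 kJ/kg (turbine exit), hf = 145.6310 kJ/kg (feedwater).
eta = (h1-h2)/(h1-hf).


W = 1163.3270 kJ/kg
Q_in = 3340.2610 kJ/kg
eta = 0.3483 = 34.8274%

eta = 34.8274%


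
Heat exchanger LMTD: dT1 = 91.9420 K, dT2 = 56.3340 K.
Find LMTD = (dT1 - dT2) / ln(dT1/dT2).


dT1/dT2 = 1.6321
ln(dT1/dT2) = 0.4899
LMTD = 35.6080 / 0.4899 = 72.6902 K

72.6902 K


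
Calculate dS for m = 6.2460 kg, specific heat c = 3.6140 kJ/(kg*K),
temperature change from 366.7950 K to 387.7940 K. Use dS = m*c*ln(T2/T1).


T2/T1 = 1.0572
ln(T2/T1) = 0.0557
dS = 6.2460 * 3.6140 * 0.0557 = 1.2567 kJ/K

1.2567 kJ/K


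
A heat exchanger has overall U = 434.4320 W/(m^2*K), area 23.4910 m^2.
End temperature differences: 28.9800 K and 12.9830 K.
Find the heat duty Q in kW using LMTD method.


LMTD = 19.9224 K
Q = 434.4320 * 23.4910 * 19.9224 = 203313.0113 W = 203.3130 kW

203.3130 kW


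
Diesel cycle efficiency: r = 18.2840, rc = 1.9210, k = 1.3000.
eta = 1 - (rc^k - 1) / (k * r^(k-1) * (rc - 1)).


r^(k-1) = 2.3912
rc^k = 2.3366
eta = 0.5331 = 53.3148%

53.3148%


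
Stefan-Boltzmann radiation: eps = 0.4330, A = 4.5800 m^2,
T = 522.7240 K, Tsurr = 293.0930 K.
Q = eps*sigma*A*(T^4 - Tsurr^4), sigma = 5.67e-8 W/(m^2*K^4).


T^4 = 7.4660e+10
Tsurr^4 = 7.3794e+09
Q = 0.4330 * 5.67e-8 * 4.5800 * 6.7281e+10 = 7565.3353 W

7565.3353 W


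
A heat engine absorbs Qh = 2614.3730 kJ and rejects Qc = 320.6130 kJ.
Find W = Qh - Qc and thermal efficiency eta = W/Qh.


W = 2614.3730 - 320.6130 = 2293.7600 kJ
eta = 2293.7600 / 2614.3730 = 0.8774 = 87.7365%

W = 2293.7600 kJ, eta = 87.7365%


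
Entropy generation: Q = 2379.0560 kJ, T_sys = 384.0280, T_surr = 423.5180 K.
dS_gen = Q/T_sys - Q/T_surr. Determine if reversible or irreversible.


dS_sys = 2379.0560/384.0280 = 6.1950 kJ/K
dS_surr = -2379.0560/423.5180 = -5.6174 kJ/K
dS_gen = 6.1950 - 5.6174 = 0.5776 kJ/K (irreversible)

dS_gen = 0.5776 kJ/K, irreversible


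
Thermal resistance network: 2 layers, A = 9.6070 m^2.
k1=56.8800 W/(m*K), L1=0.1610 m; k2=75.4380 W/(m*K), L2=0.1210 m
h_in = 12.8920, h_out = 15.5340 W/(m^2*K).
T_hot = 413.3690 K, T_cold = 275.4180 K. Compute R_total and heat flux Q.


R_conv_in = 1/(12.8920*9.6070) = 0.0081
R_1 = 0.1610/(56.8800*9.6070) = 0.0003
R_2 = 0.1210/(75.4380*9.6070) = 0.0002
R_conv_out = 1/(15.5340*9.6070) = 0.0067
R_total = 0.0152 K/W
Q = 137.9510 / 0.0152 = 9053.9925 W

R_total = 0.0152 K/W, Q = 9053.9925 W


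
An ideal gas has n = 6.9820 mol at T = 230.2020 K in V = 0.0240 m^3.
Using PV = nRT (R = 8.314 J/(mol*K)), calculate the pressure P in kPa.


P = nRT/V = 6.9820 * 8.314 * 230.2020 / 0.0240
= 13362.8458 / 0.0240 = 556785.2419 Pa = 556.7852 kPa

556.7852 kPa


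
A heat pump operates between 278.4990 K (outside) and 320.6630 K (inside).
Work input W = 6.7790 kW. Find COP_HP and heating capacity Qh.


COP = 320.6630 / 42.1640 = 7.6051
Qh = 7.6051 * 6.7790 = 51.5552 kW

COP = 7.6051, Qh = 51.5552 kW


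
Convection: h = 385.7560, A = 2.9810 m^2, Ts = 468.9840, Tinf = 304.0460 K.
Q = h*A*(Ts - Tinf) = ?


dT = 164.9380 K
Q = 385.7560 * 2.9810 * 164.9380 = 189668.5787 W

189668.5787 W


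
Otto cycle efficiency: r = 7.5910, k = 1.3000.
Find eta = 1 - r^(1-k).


r^(k-1) = 1.8369
eta = 1 - 1/1.8369 = 0.4556 = 45.5610%

45.5610%


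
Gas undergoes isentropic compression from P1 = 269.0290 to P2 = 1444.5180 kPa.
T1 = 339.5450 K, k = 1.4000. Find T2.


(k-1)/k = 0.2857
(P2/P1)^exp = 1.6164
T2 = 339.5450 * 1.6164 = 548.8416 K

548.8416 K


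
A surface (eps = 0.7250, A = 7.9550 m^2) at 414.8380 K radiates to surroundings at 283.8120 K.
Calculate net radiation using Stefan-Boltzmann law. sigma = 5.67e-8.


T^4 = 2.9615e+10
Tsurr^4 = 6.4882e+09
Q = 0.7250 * 5.67e-8 * 7.9550 * 2.3127e+10 = 7562.7578 W

7562.7578 W


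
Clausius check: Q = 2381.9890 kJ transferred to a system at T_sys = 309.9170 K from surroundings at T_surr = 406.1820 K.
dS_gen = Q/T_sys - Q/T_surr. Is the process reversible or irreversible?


dS_sys = 2381.9890/309.9170 = 7.6859 kJ/K
dS_surr = -2381.9890/406.1820 = -5.8643 kJ/K
dS_gen = 7.6859 - 5.8643 = 1.8216 kJ/K (irreversible)

dS_gen = 1.8216 kJ/K, irreversible


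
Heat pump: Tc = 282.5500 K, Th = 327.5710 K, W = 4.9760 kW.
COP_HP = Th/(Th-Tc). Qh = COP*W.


COP = 327.5710 / 45.0210 = 7.2760
Qh = 7.2760 * 4.9760 = 36.2052 kW

COP = 7.2760, Qh = 36.2052 kW


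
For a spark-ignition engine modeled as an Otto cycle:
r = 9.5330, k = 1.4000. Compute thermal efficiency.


r^(k-1) = 2.4643
eta = 1 - 1/2.4643 = 0.5942 = 59.4204%

59.4204%


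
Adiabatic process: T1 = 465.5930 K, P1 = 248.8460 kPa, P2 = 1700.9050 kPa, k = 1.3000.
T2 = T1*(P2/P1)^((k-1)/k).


(k-1)/k = 0.2308
(P2/P1)^exp = 1.5582
T2 = 465.5930 * 1.5582 = 725.5058 K

725.5058 K


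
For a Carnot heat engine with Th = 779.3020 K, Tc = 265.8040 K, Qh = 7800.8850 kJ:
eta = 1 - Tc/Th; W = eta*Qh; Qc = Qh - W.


eta = 1 - 265.8040/779.3020 = 0.6589
W = 0.6589 * 7800.8850 = 5140.1624 kJ
Qc = 7800.8850 - 5140.1624 = 2660.7226 kJ

eta = 65.8920%, W = 5140.1624 kJ, Qc = 2660.7226 kJ


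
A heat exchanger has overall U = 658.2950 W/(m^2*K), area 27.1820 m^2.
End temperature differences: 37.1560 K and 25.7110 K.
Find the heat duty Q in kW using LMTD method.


LMTD = 31.0831 K
Q = 658.2950 * 27.1820 * 31.0831 = 556194.2414 W = 556.1942 kW

556.1942 kW


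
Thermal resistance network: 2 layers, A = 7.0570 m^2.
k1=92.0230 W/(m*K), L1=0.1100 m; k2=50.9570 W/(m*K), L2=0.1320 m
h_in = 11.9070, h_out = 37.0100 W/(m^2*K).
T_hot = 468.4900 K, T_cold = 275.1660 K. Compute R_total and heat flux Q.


R_conv_in = 1/(11.9070*7.0570) = 0.0119
R_1 = 0.1100/(92.0230*7.0570) = 0.0002
R_2 = 0.1320/(50.9570*7.0570) = 0.0004
R_conv_out = 1/(37.0100*7.0570) = 0.0038
R_total = 0.0163 K/W
Q = 193.3240 / 0.0163 = 11885.1027 W

R_total = 0.0163 K/W, Q = 11885.1027 W


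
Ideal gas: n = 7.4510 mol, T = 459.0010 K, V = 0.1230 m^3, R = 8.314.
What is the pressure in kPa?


P = nRT/V = 7.4510 * 8.314 * 459.0010 / 0.1230
= 28434.0168 / 0.1230 = 231170.8681 Pa = 231.1709 kPa

231.1709 kPa


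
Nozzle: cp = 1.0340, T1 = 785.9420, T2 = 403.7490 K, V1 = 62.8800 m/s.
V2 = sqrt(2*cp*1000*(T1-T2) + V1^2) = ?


dT = 382.1930 K
2*cp*1000*dT = 790375.1240
V1^2 = 3953.8944
V2 = sqrt(794329.0184) = 891.2514 m/s

891.2514 m/s


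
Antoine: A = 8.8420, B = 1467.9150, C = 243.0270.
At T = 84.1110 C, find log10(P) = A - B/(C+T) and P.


C+T = 327.1380
B/(C+T) = 4.4871
log10(P) = 8.8420 - 4.4871 = 4.3549
P = 10^4.3549 = 22638.9854 mmHg

22638.9854 mmHg


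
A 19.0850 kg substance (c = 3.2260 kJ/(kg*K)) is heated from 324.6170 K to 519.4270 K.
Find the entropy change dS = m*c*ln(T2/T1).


T2/T1 = 1.6001
ln(T2/T1) = 0.4701
dS = 19.0850 * 3.2260 * 0.4701 = 28.9420 kJ/K

28.9420 kJ/K


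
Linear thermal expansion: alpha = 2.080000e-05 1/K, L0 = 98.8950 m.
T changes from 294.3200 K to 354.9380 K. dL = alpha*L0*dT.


dT = 60.6180 K
dL = 2.080000e-05 * 98.8950 * 60.6180 = 0.124692 m
L_final = 99.019692 m

dL = 0.124692 m


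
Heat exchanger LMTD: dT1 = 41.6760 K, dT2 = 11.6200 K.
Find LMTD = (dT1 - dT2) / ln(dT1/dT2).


dT1/dT2 = 3.5866
ln(dT1/dT2) = 1.2772
LMTD = 30.0560 / 1.2772 = 23.5328 K

23.5328 K


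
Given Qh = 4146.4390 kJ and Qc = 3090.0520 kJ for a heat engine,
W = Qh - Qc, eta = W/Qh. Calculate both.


W = 4146.4390 - 3090.0520 = 1056.3870 kJ
eta = 1056.3870 / 4146.4390 = 0.2548 = 25.4770%

W = 1056.3870 kJ, eta = 25.4770%


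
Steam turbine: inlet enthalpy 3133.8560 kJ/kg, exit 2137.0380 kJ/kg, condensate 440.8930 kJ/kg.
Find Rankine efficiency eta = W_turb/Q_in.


W = 996.8180 kJ/kg
Q_in = 2692.9630 kJ/kg
eta = 0.3702 = 37.0157%

eta = 37.0157%


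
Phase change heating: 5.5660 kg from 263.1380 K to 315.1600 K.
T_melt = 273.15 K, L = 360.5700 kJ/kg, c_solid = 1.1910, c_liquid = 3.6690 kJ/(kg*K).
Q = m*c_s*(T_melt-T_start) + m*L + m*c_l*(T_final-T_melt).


Q1 (sensible, solid) = 5.5660 * 1.1910 * 10.0120 = 66.3706 kJ
Q2 (latent) = 5.5660 * 360.5700 = 2006.9326 kJ
Q3 (sensible, liquid) = 5.5660 * 3.6690 * 42.0100 = 857.9137 kJ
Q_total = 2931.2169 kJ

2931.2169 kJ


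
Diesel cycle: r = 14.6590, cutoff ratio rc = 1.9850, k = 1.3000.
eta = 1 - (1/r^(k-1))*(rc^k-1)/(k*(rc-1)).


r^(k-1) = 2.2379
rc^k = 2.4383
eta = 0.4981 = 49.8072%

49.8072%


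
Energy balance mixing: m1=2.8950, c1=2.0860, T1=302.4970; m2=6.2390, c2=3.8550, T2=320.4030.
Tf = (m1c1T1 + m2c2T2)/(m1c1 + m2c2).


num = 9532.8934
den = 30.0903
Tf = 316.8094 K

316.8094 K


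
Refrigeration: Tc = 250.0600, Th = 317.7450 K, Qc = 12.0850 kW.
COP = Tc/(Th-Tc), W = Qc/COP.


COP = 250.0600 / 67.6850 = 3.6945
W = 12.0850 / 3.6945 = 3.2711 kW

COP = 3.6945, W = 3.2711 kW


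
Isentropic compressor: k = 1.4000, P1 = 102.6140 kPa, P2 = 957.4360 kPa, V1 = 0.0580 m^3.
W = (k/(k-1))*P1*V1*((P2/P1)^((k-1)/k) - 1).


(k-1)/k = 0.2857
(P2/P1)^exp = 1.8928
W = 3.5000 * 102.6140 * 0.0580 * (1.8928 - 1) = 18.5985 kJ

18.5985 kJ


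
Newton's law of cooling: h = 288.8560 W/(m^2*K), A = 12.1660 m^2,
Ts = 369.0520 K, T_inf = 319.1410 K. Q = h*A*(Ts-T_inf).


dT = 49.9110 K
Q = 288.8560 * 12.1660 * 49.9110 = 175398.3390 W

175398.3390 W


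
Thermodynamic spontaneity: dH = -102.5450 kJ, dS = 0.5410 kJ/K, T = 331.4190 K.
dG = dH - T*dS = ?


T*dS = 331.4190 * 0.5410 = 179.2977 kJ
dG = -102.5450 - 179.2977 = -281.8427 kJ (spontaneous)

dG = -281.8427 kJ, spontaneous


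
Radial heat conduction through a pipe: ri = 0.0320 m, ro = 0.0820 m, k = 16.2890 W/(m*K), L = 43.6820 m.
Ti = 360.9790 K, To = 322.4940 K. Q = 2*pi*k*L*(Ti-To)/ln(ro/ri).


dT = 38.4850 K
ln(ro/ri) = 0.9410
Q = 2*pi*16.2890*43.6820*38.4850 / 0.9410 = 182846.3775 W

182846.3775 W


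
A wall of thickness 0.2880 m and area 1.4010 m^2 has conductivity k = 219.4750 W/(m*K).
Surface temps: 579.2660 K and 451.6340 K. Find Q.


dT = 127.6320 K
Q = 219.4750 * 1.4010 * 127.6320 / 0.2880 = 136266.8698 W

136266.8698 W


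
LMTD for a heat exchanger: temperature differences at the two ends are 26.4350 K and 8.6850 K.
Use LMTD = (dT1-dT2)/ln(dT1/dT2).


dT1/dT2 = 3.0438
ln(dT1/dT2) = 1.1131
LMTD = 17.7500 / 1.1131 = 15.9466 K

15.9466 K


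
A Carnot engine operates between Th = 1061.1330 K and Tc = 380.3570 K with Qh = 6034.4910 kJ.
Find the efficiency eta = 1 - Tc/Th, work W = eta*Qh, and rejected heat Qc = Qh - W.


eta = 1 - 380.3570/1061.1330 = 0.6416
W = 0.6416 * 6034.4910 = 3871.4625 kJ
Qc = 6034.4910 - 3871.4625 = 2163.0285 kJ

eta = 64.1556%, W = 3871.4625 kJ, Qc = 2163.0285 kJ


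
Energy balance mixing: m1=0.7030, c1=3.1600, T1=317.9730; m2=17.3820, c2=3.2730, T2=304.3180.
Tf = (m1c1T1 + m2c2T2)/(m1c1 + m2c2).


num = 18019.4130
den = 59.1128
Tf = 304.8312 K

304.8312 K


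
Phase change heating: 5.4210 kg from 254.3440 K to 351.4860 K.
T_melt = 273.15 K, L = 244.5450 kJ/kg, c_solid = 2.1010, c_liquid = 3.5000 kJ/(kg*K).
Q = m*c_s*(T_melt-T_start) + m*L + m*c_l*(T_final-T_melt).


Q1 (sensible, solid) = 5.4210 * 2.1010 * 18.8060 = 214.1913 kJ
Q2 (latent) = 5.4210 * 244.5450 = 1325.6784 kJ
Q3 (sensible, liquid) = 5.4210 * 3.5000 * 78.3360 = 1486.3081 kJ
Q_total = 3026.1779 kJ

3026.1779 kJ


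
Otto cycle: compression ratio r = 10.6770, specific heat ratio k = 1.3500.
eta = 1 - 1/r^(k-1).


r^(k-1) = 2.2906
eta = 1 - 1/2.2906 = 0.5634 = 56.3441%

56.3441%


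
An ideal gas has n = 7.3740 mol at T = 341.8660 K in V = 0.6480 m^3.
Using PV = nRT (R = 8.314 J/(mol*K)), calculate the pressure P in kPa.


P = nRT/V = 7.3740 * 8.314 * 341.8660 / 0.6480
= 20958.9279 / 0.6480 = 32344.0246 Pa = 32.3440 kPa

32.3440 kPa


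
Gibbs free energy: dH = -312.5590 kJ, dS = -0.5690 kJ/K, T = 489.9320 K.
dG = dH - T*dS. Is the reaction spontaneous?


T*dS = 489.9320 * -0.5690 = -278.7713 kJ
dG = -312.5590 + 278.7713 = -33.7877 kJ (spontaneous)

dG = -33.7877 kJ, spontaneous


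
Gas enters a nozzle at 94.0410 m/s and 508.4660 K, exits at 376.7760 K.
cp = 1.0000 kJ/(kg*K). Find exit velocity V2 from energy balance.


dT = 131.6900 K
2*cp*1000*dT = 263380.0000
V1^2 = 8843.7097
V2 = sqrt(272223.7097) = 521.7506 m/s

521.7506 m/s


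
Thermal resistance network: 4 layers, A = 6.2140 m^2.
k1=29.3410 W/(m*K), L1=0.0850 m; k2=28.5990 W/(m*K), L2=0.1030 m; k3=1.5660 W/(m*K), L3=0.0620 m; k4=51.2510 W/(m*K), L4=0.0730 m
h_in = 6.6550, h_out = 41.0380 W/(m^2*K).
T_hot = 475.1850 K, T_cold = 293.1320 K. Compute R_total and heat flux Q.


R_conv_in = 1/(6.6550*6.2140) = 0.0242
R_1 = 0.0850/(29.3410*6.2140) = 0.0005
R_2 = 0.1030/(28.5990*6.2140) = 0.0006
R_3 = 0.0620/(1.5660*6.2140) = 0.0064
R_4 = 0.0730/(51.2510*6.2140) = 0.0002
R_conv_out = 1/(41.0380*6.2140) = 0.0039
R_total = 0.0357 K/W
Q = 182.0530 / 0.0357 = 5092.5225 W

R_total = 0.0357 K/W, Q = 5092.5225 W


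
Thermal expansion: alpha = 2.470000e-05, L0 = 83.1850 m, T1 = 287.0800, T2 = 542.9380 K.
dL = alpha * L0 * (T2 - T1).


dT = 255.8580 K
dL = 2.470000e-05 * 83.1850 * 255.8580 = 0.525704 m
L_final = 83.710704 m

dL = 0.525704 m


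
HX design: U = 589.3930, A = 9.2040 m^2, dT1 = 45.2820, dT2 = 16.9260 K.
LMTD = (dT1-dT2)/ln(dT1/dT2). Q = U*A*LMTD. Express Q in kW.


LMTD = 28.8154 K
Q = 589.3930 * 9.2040 * 28.8154 = 156316.7602 W = 156.3168 kW

156.3168 kW


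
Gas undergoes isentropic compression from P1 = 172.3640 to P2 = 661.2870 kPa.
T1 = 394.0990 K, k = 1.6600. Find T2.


(k-1)/k = 0.3976
(P2/P1)^exp = 1.7068
T2 = 394.0990 * 1.7068 = 672.6290 K

672.6290 K


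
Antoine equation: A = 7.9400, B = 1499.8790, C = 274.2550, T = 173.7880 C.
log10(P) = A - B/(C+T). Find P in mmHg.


C+T = 448.0430
B/(C+T) = 3.3476
log10(P) = 7.9400 - 3.3476 = 4.5924
P = 10^4.5924 = 39118.0426 mmHg

39118.0426 mmHg
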